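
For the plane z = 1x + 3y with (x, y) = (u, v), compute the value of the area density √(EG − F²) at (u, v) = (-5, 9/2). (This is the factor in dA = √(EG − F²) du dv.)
√(EG − F²)|_{(-5, 9/2)} = sqrt(11)

E = 2, F = 3, G = 10, so EG − F² = 11. Taking the positive square root: √(EG − F²) = sqrt(11). At (u, v) = (-5, 9/2): sqrt(11).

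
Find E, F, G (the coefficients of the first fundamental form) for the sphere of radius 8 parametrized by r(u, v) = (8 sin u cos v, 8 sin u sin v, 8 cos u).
E = 64;  F = 0;  G = 64*sin(u)^2

Compute partials: r_u = (8*cos(u)*cos(v), 8*sin(v)*cos(u), -8*sin(u)), r_v = (-8*sin(u)*sin(v), 8*sin(u)*cos(v), 0). Then
  E = r_u · r_u = 64,
  F = r_u · r_v = 0,
  G = r_v · r_v = 64*sin(u)^2.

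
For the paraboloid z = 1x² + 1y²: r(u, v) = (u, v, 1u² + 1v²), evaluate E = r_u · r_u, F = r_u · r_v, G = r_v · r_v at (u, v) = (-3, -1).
E = 37;  F = 12;  G = 5

Partials: r_u = (1, 0, 2*u), r_v = (0, 1, 2*v). As functions of (u, v):
  E = r_u · r_u = 4*u^2 + 1,
  F = r_u · r_v = 4*u*v,
  G = r_v · r_v = 4*v^2 + 1.
Evaluating at (u, v) = (-3, -1): E = 37, F = 12, G = 5.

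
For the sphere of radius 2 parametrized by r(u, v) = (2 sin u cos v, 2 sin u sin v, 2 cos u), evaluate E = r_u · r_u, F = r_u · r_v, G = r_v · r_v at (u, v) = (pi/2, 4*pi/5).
E = 4;  F = 0;  G = 4

Partials: r_u = (2*cos(u)*cos(v), 2*sin(v)*cos(u), -2*sin(u)), r_v = (-2*sin(u)*sin(v), 2*sin(u)*cos(v), 0). As functions of (u, v):
  E = r_u · r_u = 4,
  F = r_u · r_v = 0,
  G = r_v · r_v = 4*sin(u)^2.
Evaluating at (u, v) = (pi/2, 4*pi/5): E = 4, F = 0, G = 4.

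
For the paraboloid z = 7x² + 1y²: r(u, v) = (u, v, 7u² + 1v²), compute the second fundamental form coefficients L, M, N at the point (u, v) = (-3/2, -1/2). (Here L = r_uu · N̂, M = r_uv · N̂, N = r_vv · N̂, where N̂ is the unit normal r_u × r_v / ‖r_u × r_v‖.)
L = 14*sqrt(443)/443;  M = 0;  N = 2*sqrt(443)/443

Compute the unit normal N̂(u, v) = (-14*u/sqrt(196*u^2 + 4*v^2 + 1), -2*v/sqrt(196*u^2 + 4*v^2 + 1), 1/sqrt(196*u^2 + 4*v^2 + 1)), and the second partials r_uu, r_uv, r_vv. Take dot products:
  L(u, v) = r_uu · N̂ = 14/sqrt(196*u^2 + 4*v^2 + 1),
  M(u, v) = r_uv · N̂ = 0,
  N(u, v) = r_vv · N̂ = 2/sqrt(196*u^2 + 4*v^2 + 1).
Evaluating at (u, v) = (-3/2, -1/2):
  L = 14*sqrt(443)/443, M = 0, N = 2*sqrt(443)/443.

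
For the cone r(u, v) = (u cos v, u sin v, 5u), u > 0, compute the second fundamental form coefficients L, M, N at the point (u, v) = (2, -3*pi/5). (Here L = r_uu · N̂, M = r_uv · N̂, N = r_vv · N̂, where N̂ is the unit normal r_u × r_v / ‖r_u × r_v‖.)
L = 0;  M = 0;  N = 5*sqrt(26)/13

Compute the unit normal N̂(u, v) = (-5*sqrt(26)*u*cos(v)/(26*Abs(u)), -5*sqrt(26)*u*sin(v)/(26*Abs(u)), sqrt(26)*u/(26*Abs(u))), and the second partials r_uu, r_uv, r_vv. Take dot products:
  L(u, v) = r_uu · N̂ = 0,
  M(u, v) = r_uv · N̂ = 0,
  N(u, v) = r_vv · N̂ = 5*sqrt(26)*u^2/(26*Abs(u)).
Evaluating at (u, v) = (2, -3*pi/5):
  L = 0, M = 0, N = 5*sqrt(26)/13.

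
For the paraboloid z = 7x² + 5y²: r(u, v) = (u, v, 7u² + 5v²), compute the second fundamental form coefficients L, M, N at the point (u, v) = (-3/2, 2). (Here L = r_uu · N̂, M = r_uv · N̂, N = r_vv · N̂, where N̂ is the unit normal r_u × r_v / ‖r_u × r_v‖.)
L = 7*sqrt(842)/421;  M = 0;  N = 5*sqrt(842)/421

Compute the unit normal N̂(u, v) = (-14*u/sqrt(196*u^2 + 100*v^2 + 1), -10*v/sqrt(196*u^2 + 100*v^2 + 1), 1/sqrt(196*u^2 + 100*v^2 + 1)), and the second partials r_uu, r_uv, r_vv. Take dot products:
  L(u, v) = r_uu · N̂ = 14/sqrt(196*u^2 + 100*v^2 + 1),
  M(u, v) = r_uv · N̂ = 0,
  N(u, v) = r_vv · N̂ = 10/sqrt(196*u^2 + 100*v^2 + 1).
Evaluating at (u, v) = (-3/2, 2):
  L = 7*sqrt(842)/421, M = 0, N = 5*sqrt(842)/421.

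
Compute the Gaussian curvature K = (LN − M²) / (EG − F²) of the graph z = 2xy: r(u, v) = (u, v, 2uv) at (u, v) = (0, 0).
K = -4

Coefficients of the first fundamental form: E = 4*v^2 + 1, F = 4*u*v, G = 4*u^2 + 1.
Coefficients of the second fundamental form: L = 0, M = 2/sqrt(4*u^2 + 4*v^2 + 1), N = 0.
Assemble K = (LN − M²)/(EG − F²) = -4/(16*u^4 + 32*u^2*v^2 + 8*u^2 + 16*v^4 + 8*v^2 + 1). At (u, v) = (0, 0): K = -4.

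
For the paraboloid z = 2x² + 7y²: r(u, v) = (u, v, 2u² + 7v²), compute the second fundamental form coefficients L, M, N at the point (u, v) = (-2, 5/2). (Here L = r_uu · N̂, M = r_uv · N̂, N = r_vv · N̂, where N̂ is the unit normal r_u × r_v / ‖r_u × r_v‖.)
L = 2*sqrt(1290)/645;  M = 0;  N = 7*sqrt(1290)/645

Compute the unit normal N̂(u, v) = (-4*u/sqrt(16*u^2 + 196*v^2 + 1), -14*v/sqrt(16*u^2 + 196*v^2 + 1), 1/sqrt(16*u^2 + 196*v^2 + 1)), and the second partials r_uu, r_uv, r_vv. Take dot products:
  L(u, v) = r_uu · N̂ = 4/sqrt(16*u^2 + 196*v^2 + 1),
  M(u, v) = r_uv · N̂ = 0,
  N(u, v) = r_vv · N̂ = 14/sqrt(16*u^2 + 196*v^2 + 1).
Evaluating at (u, v) = (-2, 5/2):
  L = 2*sqrt(1290)/645, M = 0, N = 7*sqrt(1290)/645.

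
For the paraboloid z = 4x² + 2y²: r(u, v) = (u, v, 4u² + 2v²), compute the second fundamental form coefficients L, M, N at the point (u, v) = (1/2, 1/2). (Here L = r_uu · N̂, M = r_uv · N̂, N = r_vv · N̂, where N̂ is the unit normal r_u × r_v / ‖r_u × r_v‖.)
L = 8*sqrt(21)/21;  M = 0;  N = 4*sqrt(21)/21

Compute the unit normal N̂(u, v) = (-8*u/sqrt(64*u^2 + 16*v^2 + 1), -4*v/sqrt(64*u^2 + 16*v^2 + 1), 1/sqrt(64*u^2 + 16*v^2 + 1)), and the second partials r_uu, r_uv, r_vv. Take dot products:
  L(u, v) = r_uu · N̂ = 8/sqrt(64*u^2 + 16*v^2 + 1),
  M(u, v) = r_uv · N̂ = 0,
  N(u, v) = r_vv · N̂ = 4/sqrt(64*u^2 + 16*v^2 + 1).
Evaluating at (u, v) = (1/2, 1/2):
  L = 8*sqrt(21)/21, M = 0, N = 4*sqrt(21)/21.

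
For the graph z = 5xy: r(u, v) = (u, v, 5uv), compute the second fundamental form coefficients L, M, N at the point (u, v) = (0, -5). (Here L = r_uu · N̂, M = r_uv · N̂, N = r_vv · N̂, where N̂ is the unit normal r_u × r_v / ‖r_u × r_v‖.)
L = 0;  M = 5*sqrt(626)/626;  N = 0

Compute the unit normal N̂(u, v) = (-5*v/sqrt(25*u^2 + 25*v^2 + 1), -5*u/sqrt(25*u^2 + 25*v^2 + 1), 1/sqrt(25*u^2 + 25*v^2 + 1)), and the second partials r_uu, r_uv, r_vv. Take dot products:
  L(u, v) = r_uu · N̂ = 0,
  M(u, v) = r_uv · N̂ = 5/sqrt(25*u^2 + 25*v^2 + 1),
  N(u, v) = r_vv · N̂ = 0.
Evaluating at (u, v) = (0, -5):
  L = 0, M = 5*sqrt(626)/626, N = 0.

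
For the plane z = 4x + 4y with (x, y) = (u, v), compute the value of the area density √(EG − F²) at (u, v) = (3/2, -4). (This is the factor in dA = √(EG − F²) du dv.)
√(EG − F²)|_{(3/2, -4)} = sqrt(33)

E = 17, F = 16, G = 17, so EG − F² = 33. Taking the positive square root: √(EG − F²) = sqrt(33). At (u, v) = (3/2, -4): sqrt(33).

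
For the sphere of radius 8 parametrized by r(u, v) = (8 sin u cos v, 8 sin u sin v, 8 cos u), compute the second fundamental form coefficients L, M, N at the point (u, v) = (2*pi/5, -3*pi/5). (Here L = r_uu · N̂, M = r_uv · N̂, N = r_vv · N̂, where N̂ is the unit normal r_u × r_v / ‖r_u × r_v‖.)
L = -8;  M = 0;  N = -5 - sqrt(5)

Compute the unit normal N̂(u, v) = (sin(u)^2*cos(v)/Abs(sin(u)), sin(u)^2*sin(v)/Abs(sin(u)), sin(2*u)/(2*Abs(sin(u)))), and the second partials r_uu, r_uv, r_vv. Take dot products:
  L(u, v) = r_uu · N̂ = -8*sin(u)/Abs(sin(u)),
  M(u, v) = r_uv · N̂ = 0,
  N(u, v) = r_vv · N̂ = -8*sin(u)^3/Abs(sin(u)).
Evaluating at (u, v) = (2*pi/5, -3*pi/5):
  L = -8, M = 0, N = -5 - sqrt(5).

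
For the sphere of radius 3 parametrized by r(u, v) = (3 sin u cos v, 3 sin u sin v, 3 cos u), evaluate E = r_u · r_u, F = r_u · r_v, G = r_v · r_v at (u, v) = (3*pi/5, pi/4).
E = 9;  F = 0;  G = 9*sqrt(5)/8 + 45/8

Partials: r_u = (3*cos(u)*cos(v), 3*sin(v)*cos(u), -3*sin(u)), r_v = (-3*sin(u)*sin(v), 3*sin(u)*cos(v), 0). As functions of (u, v):
  E = r_u · r_u = 9,
  F = r_u · r_v = 0,
  G = r_v · r_v = 9*sin(u)^2.
Evaluating at (u, v) = (3*pi/5, pi/4): E = 9, F = 0, G = 9*sqrt(5)/8 + 45/8.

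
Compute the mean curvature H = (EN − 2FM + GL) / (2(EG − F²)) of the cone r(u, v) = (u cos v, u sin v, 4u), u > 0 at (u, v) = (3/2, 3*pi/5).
H = 4*sqrt(17)/51

With E = 17, F = 0, G = u^2, L = 0, M = 0, N = 4*sqrt(17)*u^2/(17*Abs(u)), assemble
  H = (EN − 2FM + GL) / (2(EG − F²)) = 2*sqrt(17)/(17*Abs(u)).
At (u, v) = (3/2, 3*pi/5): H = 4*sqrt(17)/51.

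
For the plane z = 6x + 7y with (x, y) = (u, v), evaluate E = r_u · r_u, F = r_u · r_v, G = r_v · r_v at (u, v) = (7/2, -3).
E = 37;  F = 42;  G = 50

Partials: r_u = (1, 0, 6), r_v = (0, 1, 7). As functions of (u, v):
  E = r_u · r_u = 37,
  F = r_u · r_v = 42,
  G = r_v · r_v = 50.
Evaluating at (u, v) = (7/2, -3): E = 37, F = 42, G = 50.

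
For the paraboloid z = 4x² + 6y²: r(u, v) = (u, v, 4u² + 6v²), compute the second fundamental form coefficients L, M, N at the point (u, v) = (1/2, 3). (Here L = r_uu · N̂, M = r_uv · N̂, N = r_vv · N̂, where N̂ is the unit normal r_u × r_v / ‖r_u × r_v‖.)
L = 8*sqrt(1313)/1313;  M = 0;  N = 12*sqrt(1313)/1313

Compute the unit normal N̂(u, v) = (-8*u/sqrt(64*u^2 + 144*v^2 + 1), -12*v/sqrt(64*u^2 + 144*v^2 + 1), 1/sqrt(64*u^2 + 144*v^2 + 1)), and the second partials r_uu, r_uv, r_vv. Take dot products:
  L(u, v) = r_uu · N̂ = 8/sqrt(64*u^2 + 144*v^2 + 1),
  M(u, v) = r_uv · N̂ = 0,
  N(u, v) = r_vv · N̂ = 12/sqrt(64*u^2 + 144*v^2 + 1).
Evaluating at (u, v) = (1/2, 3):
  L = 8*sqrt(1313)/1313, M = 0, N = 12*sqrt(1313)/1313.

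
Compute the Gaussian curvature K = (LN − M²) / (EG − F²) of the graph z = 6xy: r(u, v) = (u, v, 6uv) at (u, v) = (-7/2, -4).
K = -9/259081

Coefficients of the first fundamental form: E = 36*v^2 + 1, F = 36*u*v, G = 36*u^2 + 1.
Coefficients of the second fundamental form: L = 0, M = 6/sqrt(36*u^2 + 36*v^2 + 1), N = 0.
Assemble K = (LN − M²)/(EG − F²) = -36/(1296*u^4 + 2592*u^2*v^2 + 72*u^2 + 1296*v^4 + 72*v^2 + 1). At (u, v) = (-7/2, -4): K = -9/259081.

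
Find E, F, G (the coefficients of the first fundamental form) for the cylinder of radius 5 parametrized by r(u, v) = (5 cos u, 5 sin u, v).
E = 25;  F = 0;  G = 1

Compute partials: r_u = (-5*sin(u), 5*cos(u), 0), r_v = (0, 0, 1). Then
  E = r_u · r_u = 25,
  F = r_u · r_v = 0,
  G = r_v · r_v = 1.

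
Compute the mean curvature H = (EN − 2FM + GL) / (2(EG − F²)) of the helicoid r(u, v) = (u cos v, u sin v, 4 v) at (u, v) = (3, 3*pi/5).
H = 0

With E = 1, F = 0, G = u^2 + 16, L = 0, M = -4/sqrt(u^2 + 16), N = 0, assemble
  H = (EN − 2FM + GL) / (2(EG − F²)) = 0.
At (u, v) = (3, 3*pi/5): H = 0.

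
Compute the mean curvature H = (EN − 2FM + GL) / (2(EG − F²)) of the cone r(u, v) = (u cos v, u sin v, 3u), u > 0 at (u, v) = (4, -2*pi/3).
H = 3*sqrt(10)/80

With E = 10, F = 0, G = u^2, L = 0, M = 0, N = 3*sqrt(10)*u^2/(10*Abs(u)), assemble
  H = (EN − 2FM + GL) / (2(EG − F²)) = 3*sqrt(10)/(20*Abs(u)).
At (u, v) = (4, -2*pi/3): H = 3*sqrt(10)/80.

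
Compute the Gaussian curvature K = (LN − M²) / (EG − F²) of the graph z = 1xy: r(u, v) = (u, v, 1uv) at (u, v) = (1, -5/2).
K = -16/1089

Coefficients of the first fundamental form: E = v^2 + 1, F = u*v, G = u^2 + 1.
Coefficients of the second fundamental form: L = 0, M = 1/sqrt(u^2 + v^2 + 1), N = 0.
Assemble K = (LN − M²)/(EG − F²) = 1/((u^2*v^2 - (u^2 + 1)*(v^2 + 1))*(u^2 + v^2 + 1)). At (u, v) = (1, -5/2): K = -16/1089.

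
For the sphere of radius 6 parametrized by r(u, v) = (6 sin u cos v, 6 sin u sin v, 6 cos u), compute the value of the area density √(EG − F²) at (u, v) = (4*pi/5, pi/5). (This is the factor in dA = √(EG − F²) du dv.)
√(EG − F²)|_{(4*pi/5, pi/5)} = 9*sqrt(10 - 2*sqrt(5))

E = 36, F = 0, G = 36*sin(u)^2, so EG − F² = 1296*sin(u)^2. Taking the positive square root: √(EG − F²) = 36*Abs(sin(u)). At (u, v) = (4*pi/5, pi/5): 9*sqrt(10 - 2*sqrt(5)).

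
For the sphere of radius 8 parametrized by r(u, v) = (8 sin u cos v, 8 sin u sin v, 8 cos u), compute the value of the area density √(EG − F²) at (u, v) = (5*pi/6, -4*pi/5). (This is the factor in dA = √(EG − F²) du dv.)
√(EG − F²)|_{(5*pi/6, -4*pi/5)} = 32

E = 64, F = 0, G = 64*sin(u)^2, so EG − F² = 4096*sin(u)^2. Taking the positive square root: √(EG − F²) = 64*Abs(sin(u)). At (u, v) = (5*pi/6, -4*pi/5): 32.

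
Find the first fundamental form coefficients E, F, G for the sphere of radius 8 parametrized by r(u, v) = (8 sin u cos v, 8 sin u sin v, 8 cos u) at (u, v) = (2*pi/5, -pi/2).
E = 64;  F = 0;  G = 8*sqrt(5) + 40

Partials: r_u = (8*cos(u)*cos(v), 8*sin(v)*cos(u), -8*sin(u)), r_v = (-8*sin(u)*sin(v), 8*sin(u)*cos(v), 0). As functions of (u, v):
  E = r_u · r_u = 64,
  F = r_u · r_v = 0,
  G = r_v · r_v = 64*sin(u)^2.
Evaluating at (u, v) = (2*pi/5, -pi/2): E = 64, F = 0, G = 8*sqrt(5) + 40.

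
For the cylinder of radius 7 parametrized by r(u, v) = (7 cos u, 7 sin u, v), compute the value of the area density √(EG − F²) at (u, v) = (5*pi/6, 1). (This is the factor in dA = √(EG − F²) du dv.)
√(EG − F²)|_{(5*pi/6, 1)} = 7

E = 49, F = 0, G = 1, so EG − F² = 49. Taking the positive square root: √(EG − F²) = 7. At (u, v) = (5*pi/6, 1): 7.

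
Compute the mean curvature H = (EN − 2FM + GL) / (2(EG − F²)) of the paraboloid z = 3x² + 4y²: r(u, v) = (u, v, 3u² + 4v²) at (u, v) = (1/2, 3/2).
H = 475*sqrt(154)/23716

With E = 36*u^2 + 1, F = 48*u*v, G = 64*v^2 + 1, L = 6/sqrt(36*u^2 + 64*v^2 + 1), M = 0, N = 8/sqrt(36*u^2 + 64*v^2 + 1), assemble
  H = (EN − 2FM + GL) / (2(EG − F²)) = (144*u^2 + 192*v^2 + 7)/(36*u^2 + 64*v^2 + 1)^(3/2).
At (u, v) = (1/2, 3/2): H = 475*sqrt(154)/23716.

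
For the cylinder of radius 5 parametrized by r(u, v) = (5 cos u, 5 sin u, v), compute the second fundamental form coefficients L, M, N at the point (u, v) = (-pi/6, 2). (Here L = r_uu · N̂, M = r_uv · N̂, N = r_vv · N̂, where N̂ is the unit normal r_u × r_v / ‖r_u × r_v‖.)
L = -5;  M = 0;  N = 0

Compute the unit normal N̂(u, v) = (cos(u), sin(u), 0), and the second partials r_uu, r_uv, r_vv. Take dot products:
  L(u, v) = r_uu · N̂ = -5,
  M(u, v) = r_uv · N̂ = 0,
  N(u, v) = r_vv · N̂ = 0.
Evaluating at (u, v) = (-pi/6, 2):
  L = -5, M = 0, N = 0.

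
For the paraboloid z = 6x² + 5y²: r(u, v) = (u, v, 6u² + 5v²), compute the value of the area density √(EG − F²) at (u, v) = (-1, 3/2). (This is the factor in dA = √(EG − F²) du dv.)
√(EG − F²)|_{(-1, 3/2)} = sqrt(370)

E = 144*u^2 + 1, F = 120*u*v, G = 100*v^2 + 1, so EG − F² = 144*u^2 + 100*v^2 + 1. Taking the positive square root: √(EG − F²) = sqrt(144*u^2 + 100*v^2 + 1). At (u, v) = (-1, 3/2): sqrt(370).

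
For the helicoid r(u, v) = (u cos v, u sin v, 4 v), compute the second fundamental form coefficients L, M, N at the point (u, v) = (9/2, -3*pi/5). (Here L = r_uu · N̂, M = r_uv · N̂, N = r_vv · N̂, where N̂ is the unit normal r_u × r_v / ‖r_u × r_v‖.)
L = 0;  M = -8*sqrt(145)/145;  N = 0

Compute the unit normal N̂(u, v) = (4*sin(v)/sqrt(u^2 + 16), -4*cos(v)/sqrt(u^2 + 16), u/sqrt(u^2 + 16)), and the second partials r_uu, r_uv, r_vv. Take dot products:
  L(u, v) = r_uu · N̂ = 0,
  M(u, v) = r_uv · N̂ = -4/sqrt(u^2 + 16),
  N(u, v) = r_vv · N̂ = 0.
Evaluating at (u, v) = (9/2, -3*pi/5):
  L = 0, M = -8*sqrt(145)/145, N = 0.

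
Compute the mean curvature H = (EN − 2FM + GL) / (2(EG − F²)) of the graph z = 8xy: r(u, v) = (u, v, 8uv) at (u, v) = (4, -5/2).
H = 1024*sqrt(57)/81225

With E = 64*v^2 + 1, F = 64*u*v, G = 64*u^2 + 1, L = 0, M = 8/sqrt(64*u^2 + 64*v^2 + 1), N = 0, assemble
  H = (EN − 2FM + GL) / (2(EG − F²)) = -512*u*v/(64*u^2 + 64*v^2 + 1)^(3/2).
At (u, v) = (4, -5/2): H = 1024*sqrt(57)/81225.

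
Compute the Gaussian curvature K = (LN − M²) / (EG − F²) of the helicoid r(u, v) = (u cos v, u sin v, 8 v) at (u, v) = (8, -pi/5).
K = -1/256

Coefficients of the first fundamental form: E = 1, F = 0, G = u^2 + 64.
Coefficients of the second fundamental form: L = 0, M = -8/sqrt(u^2 + 64), N = 0.
Assemble K = (LN − M²)/(EG − F²) = -64/(u^2 + 64)^2. At (u, v) = (8, -pi/5): K = -1/256.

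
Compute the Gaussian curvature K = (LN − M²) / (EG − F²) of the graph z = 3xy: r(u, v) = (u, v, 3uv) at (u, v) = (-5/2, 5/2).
K = -36/51529

Coefficients of the first fundamental form: E = 9*v^2 + 1, F = 9*u*v, G = 9*u^2 + 1.
Coefficients of the second fundamental form: L = 0, M = 3/sqrt(9*u^2 + 9*v^2 + 1), N = 0.
Assemble K = (LN − M²)/(EG − F²) = -9/(81*u^4 + 162*u^2*v^2 + 18*u^2 + 81*v^4 + 18*v^2 + 1). At (u, v) = (-5/2, 5/2): K = -36/51529.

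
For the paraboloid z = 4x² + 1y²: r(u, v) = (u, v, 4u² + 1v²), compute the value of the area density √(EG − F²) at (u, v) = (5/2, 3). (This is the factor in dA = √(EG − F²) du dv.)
√(EG − F²)|_{(5/2, 3)} = sqrt(437)

E = 64*u^2 + 1, F = 16*u*v, G = 4*v^2 + 1, so EG − F² = 64*u^2 + 4*v^2 + 1. Taking the positive square root: √(EG − F²) = sqrt(64*u^2 + 4*v^2 + 1). At (u, v) = (5/2, 3): sqrt(437).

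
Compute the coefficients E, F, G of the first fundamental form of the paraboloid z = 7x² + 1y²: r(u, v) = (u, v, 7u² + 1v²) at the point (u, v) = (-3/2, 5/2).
E = 442;  F = -105;  G = 26

Partials: r_u = (1, 0, 14*u), r_v = (0, 1, 2*v). As functions of (u, v):
  E = r_u · r_u = 196*u^2 + 1,
  F = r_u · r_v = 28*u*v,
  G = r_v · r_v = 4*v^2 + 1.
Evaluating at (u, v) = (-3/2, 5/2): E = 442, F = -105, G = 26.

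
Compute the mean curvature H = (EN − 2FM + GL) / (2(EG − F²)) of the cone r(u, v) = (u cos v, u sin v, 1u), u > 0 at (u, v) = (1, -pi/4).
H = sqrt(2)/4

With E = 2, F = 0, G = u^2, L = 0, M = 0, N = sqrt(2)*u^2/(2*Abs(u)), assemble
  H = (EN − 2FM + GL) / (2(EG − F²)) = sqrt(2)/(4*Abs(u)).
At (u, v) = (1, -pi/4): H = sqrt(2)/4.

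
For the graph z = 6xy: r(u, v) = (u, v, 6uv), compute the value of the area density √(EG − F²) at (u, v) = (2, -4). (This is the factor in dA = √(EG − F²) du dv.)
√(EG − F²)|_{(2, -4)} = sqrt(721)

E = 36*v^2 + 1, F = 36*u*v, G = 36*u^2 + 1, so EG − F² = 36*u^2 + 36*v^2 + 1. Taking the positive square root: √(EG − F²) = sqrt(36*u^2 + 36*v^2 + 1). At (u, v) = (2, -4): sqrt(721).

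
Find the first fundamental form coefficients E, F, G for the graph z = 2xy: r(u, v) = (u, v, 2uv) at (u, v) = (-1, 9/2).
E = 82;  F = -18;  G = 5

Partials: r_u = (1, 0, 2*v), r_v = (0, 1, 2*u). As functions of (u, v):
  E = r_u · r_u = 4*v^2 + 1,
  F = r_u · r_v = 4*u*v,
  G = r_v · r_v = 4*u^2 + 1.
Evaluating at (u, v) = (-1, 9/2): E = 82, F = -18, G = 5.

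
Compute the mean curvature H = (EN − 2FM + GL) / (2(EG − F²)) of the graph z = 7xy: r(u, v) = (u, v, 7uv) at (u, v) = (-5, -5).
H = -8575*sqrt(2451)/6007401

With E = 49*v^2 + 1, F = 49*u*v, G = 49*u^2 + 1, L = 0, M = 7/sqrt(49*u^2 + 49*v^2 + 1), N = 0, assemble
  H = (EN − 2FM + GL) / (2(EG − F²)) = -343*u*v/(49*u^2 + 49*v^2 + 1)^(3/2).
At (u, v) = (-5, -5): H = -8575*sqrt(2451)/6007401.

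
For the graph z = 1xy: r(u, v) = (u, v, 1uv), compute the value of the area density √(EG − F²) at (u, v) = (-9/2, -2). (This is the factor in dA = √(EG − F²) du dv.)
√(EG − F²)|_{(-9/2, -2)} = sqrt(101)/2

E = v^2 + 1, F = u*v, G = u^2 + 1, so EG − F² = u^2 + v^2 + 1. Taking the positive square root: √(EG − F²) = sqrt(u^2 + v^2 + 1). At (u, v) = (-9/2, -2): sqrt(101)/2.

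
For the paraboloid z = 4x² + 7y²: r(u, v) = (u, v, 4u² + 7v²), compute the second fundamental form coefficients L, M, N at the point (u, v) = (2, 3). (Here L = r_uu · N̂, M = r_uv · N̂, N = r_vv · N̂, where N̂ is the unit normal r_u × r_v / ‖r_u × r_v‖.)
L = 8*sqrt(2021)/2021;  M = 0;  N = 14*sqrt(2021)/2021

Compute the unit normal N̂(u, v) = (-8*u/sqrt(64*u^2 + 196*v^2 + 1), -14*v/sqrt(64*u^2 + 196*v^2 + 1), 1/sqrt(64*u^2 + 196*v^2 + 1)), and the second partials r_uu, r_uv, r_vv. Take dot products:
  L(u, v) = r_uu · N̂ = 8/sqrt(64*u^2 + 196*v^2 + 1),
  M(u, v) = r_uv · N̂ = 0,
  N(u, v) = r_vv · N̂ = 14/sqrt(64*u^2 + 196*v^2 + 1).
Evaluating at (u, v) = (2, 3):
  L = 8*sqrt(2021)/2021, M = 0, N = 14*sqrt(2021)/2021.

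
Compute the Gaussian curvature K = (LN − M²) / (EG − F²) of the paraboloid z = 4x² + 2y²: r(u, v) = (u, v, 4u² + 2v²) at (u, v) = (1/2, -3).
K = 32/25921

Coefficients of the first fundamental form: E = 64*u^2 + 1, F = 32*u*v, G = 16*v^2 + 1.
Coefficients of the second fundamental form: L = 8/sqrt(64*u^2 + 16*v^2 + 1), M = 0, N = 4/sqrt(64*u^2 + 16*v^2 + 1).
Assemble K = (LN − M²)/(EG − F²) = 32/(4096*u^4 + 2048*u^2*v^2 + 128*u^2 + 256*v^4 + 32*v^2 + 1). At (u, v) = (1/2, -3): K = 32/25921.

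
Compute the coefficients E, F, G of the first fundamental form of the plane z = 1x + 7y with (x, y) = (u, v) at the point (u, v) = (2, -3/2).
E = 2;  F = 7;  G = 50

Partials: r_u = (1, 0, 1), r_v = (0, 1, 7). As functions of (u, v):
  E = r_u · r_u = 2,
  F = r_u · r_v = 7,
  G = r_v · r_v = 50.
Evaluating at (u, v) = (2, -3/2): E = 2, F = 7, G = 50.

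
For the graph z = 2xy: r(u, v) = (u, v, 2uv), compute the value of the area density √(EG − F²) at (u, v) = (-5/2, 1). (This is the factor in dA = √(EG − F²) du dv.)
√(EG − F²)|_{(-5/2, 1)} = sqrt(30)

E = 4*v^2 + 1, F = 4*u*v, G = 4*u^2 + 1, so EG − F² = 4*u^2 + 4*v^2 + 1. Taking the positive square root: √(EG − F²) = sqrt(4*u^2 + 4*v^2 + 1). At (u, v) = (-5/2, 1): sqrt(30).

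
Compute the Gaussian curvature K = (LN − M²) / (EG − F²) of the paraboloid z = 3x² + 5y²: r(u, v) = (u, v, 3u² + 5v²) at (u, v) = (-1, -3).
K = 60/877969

Coefficients of the first fundamental form: E = 36*u^2 + 1, F = 60*u*v, G = 100*v^2 + 1.
Coefficients of the second fundamental form: L = 6/sqrt(36*u^2 + 100*v^2 + 1), M = 0, N = 10/sqrt(36*u^2 + 100*v^2 + 1).
Assemble K = (LN − M²)/(EG − F²) = 60/(1296*u^4 + 7200*u^2*v^2 + 72*u^2 + 10000*v^4 + 200*v^2 + 1). At (u, v) = (-1, -3): K = 60/877969.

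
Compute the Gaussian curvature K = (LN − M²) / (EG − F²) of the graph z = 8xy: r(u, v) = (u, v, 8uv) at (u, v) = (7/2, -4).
K = -64/3272481

Coefficients of the first fundamental form: E = 64*v^2 + 1, F = 64*u*v, G = 64*u^2 + 1.
Coefficients of the second fundamental form: L = 0, M = 8/sqrt(64*u^2 + 64*v^2 + 1), N = 0.
Assemble K = (LN − M²)/(EG − F²) = -64/(4096*u^4 + 8192*u^2*v^2 + 128*u^2 + 4096*v^4 + 128*v^2 + 1). At (u, v) = (7/2, -4): K = -64/3272481.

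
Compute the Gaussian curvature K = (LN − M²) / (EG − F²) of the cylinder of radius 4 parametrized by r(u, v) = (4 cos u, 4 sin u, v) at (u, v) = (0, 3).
K = 0

Coefficients of the first fundamental form: E = 16, F = 0, G = 1.
Coefficients of the second fundamental form: L = -4, M = 0, N = 0.
Assemble K = (LN − M²)/(EG − F²) = 0. At (u, v) = (0, 3): K = 0.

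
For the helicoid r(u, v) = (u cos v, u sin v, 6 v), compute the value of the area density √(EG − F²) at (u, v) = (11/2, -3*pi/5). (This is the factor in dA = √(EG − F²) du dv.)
√(EG − F²)|_{(11/2, -3*pi/5)} = sqrt(265)/2

E = 1, F = 0, G = u^2 + 36, so EG − F² = u^2 + 36. Taking the positive square root: √(EG − F²) = sqrt(u^2 + 36). At (u, v) = (11/2, -3*pi/5): sqrt(265)/2.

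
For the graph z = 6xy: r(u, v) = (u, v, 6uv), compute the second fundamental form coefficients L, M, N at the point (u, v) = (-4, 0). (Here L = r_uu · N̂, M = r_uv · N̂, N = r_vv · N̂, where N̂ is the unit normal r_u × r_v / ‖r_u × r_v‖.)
L = 0;  M = 6*sqrt(577)/577;  N = 0

Compute the unit normal N̂(u, v) = (-6*v/sqrt(36*u^2 + 36*v^2 + 1), -6*u/sqrt(36*u^2 + 36*v^2 + 1), 1/sqrt(36*u^2 + 36*v^2 + 1)), and the second partials r_uu, r_uv, r_vv. Take dot products:
  L(u, v) = r_uu · N̂ = 0,
  M(u, v) = r_uv · N̂ = 6/sqrt(36*u^2 + 36*v^2 + 1),
  N(u, v) = r_vv · N̂ = 0.
Evaluating at (u, v) = (-4, 0):
  L = 0, M = 6*sqrt(577)/577, N = 0.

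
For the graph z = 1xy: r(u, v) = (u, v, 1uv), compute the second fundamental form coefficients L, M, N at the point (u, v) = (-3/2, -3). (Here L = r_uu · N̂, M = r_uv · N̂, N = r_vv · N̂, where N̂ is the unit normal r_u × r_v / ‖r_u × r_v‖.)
L = 0;  M = 2/7;  N = 0

Compute the unit normal N̂(u, v) = (-v/sqrt(u^2 + v^2 + 1), -u/sqrt(u^2 + v^2 + 1), 1/sqrt(u^2 + v^2 + 1)), and the second partials r_uu, r_uv, r_vv. Take dot products:
  L(u, v) = r_uu · N̂ = 0,
  M(u, v) = r_uv · N̂ = 1/sqrt(u^2 + v^2 + 1),
  N(u, v) = r_vv · N̂ = 0.
Evaluating at (u, v) = (-3/2, -3):
  L = 0, M = 2/7, N = 0.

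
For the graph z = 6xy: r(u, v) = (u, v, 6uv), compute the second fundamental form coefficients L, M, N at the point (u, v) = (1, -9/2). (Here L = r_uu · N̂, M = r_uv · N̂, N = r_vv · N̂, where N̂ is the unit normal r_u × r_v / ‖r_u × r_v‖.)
L = 0;  M = 3*sqrt(766)/383;  N = 0

Compute the unit normal N̂(u, v) = (-6*v/sqrt(36*u^2 + 36*v^2 + 1), -6*u/sqrt(36*u^2 + 36*v^2 + 1), 1/sqrt(36*u^2 + 36*v^2 + 1)), and the second partials r_uu, r_uv, r_vv. Take dot products:
  L(u, v) = r_uu · N̂ = 0,
  M(u, v) = r_uv · N̂ = 6/sqrt(36*u^2 + 36*v^2 + 1),
  N(u, v) = r_vv · N̂ = 0.
Evaluating at (u, v) = (1, -9/2):
  L = 0, M = 3*sqrt(766)/383, N = 0.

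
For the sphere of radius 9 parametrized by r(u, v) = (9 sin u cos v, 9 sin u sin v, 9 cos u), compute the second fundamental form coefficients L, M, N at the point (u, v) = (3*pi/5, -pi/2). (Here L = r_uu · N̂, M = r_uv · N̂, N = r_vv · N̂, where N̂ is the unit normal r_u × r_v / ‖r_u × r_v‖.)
L = -9;  M = 0;  N = -45/8 - 9*sqrt(5)/8

Compute the unit normal N̂(u, v) = (sin(u)^2*cos(v)/Abs(sin(u)), sin(u)^2*sin(v)/Abs(sin(u)), sin(2*u)/(2*Abs(sin(u)))), and the second partials r_uu, r_uv, r_vv. Take dot products:
  L(u, v) = r_uu · N̂ = -9*sin(u)/Abs(sin(u)),
  M(u, v) = r_uv · N̂ = 0,
  N(u, v) = r_vv · N̂ = -9*sin(u)^3/Abs(sin(u)).
Evaluating at (u, v) = (3*pi/5, -pi/2):
  L = -9, M = 0, N = -45/8 - 9*sqrt(5)/8.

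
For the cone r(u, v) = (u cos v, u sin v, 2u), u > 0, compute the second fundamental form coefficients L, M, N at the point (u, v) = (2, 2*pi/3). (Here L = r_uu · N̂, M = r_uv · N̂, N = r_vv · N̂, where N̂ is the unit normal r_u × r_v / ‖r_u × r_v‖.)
L = 0;  M = 0;  N = 4*sqrt(5)/5

Compute the unit normal N̂(u, v) = (-2*sqrt(5)*u*cos(v)/(5*Abs(u)), -2*sqrt(5)*u*sin(v)/(5*Abs(u)), sqrt(5)*u/(5*Abs(u))), and the second partials r_uu, r_uv, r_vv. Take dot products:
  L(u, v) = r_uu · N̂ = 0,
  M(u, v) = r_uv · N̂ = 0,
  N(u, v) = r_vv · N̂ = 2*sqrt(5)*u^2/(5*Abs(u)).
Evaluating at (u, v) = (2, 2*pi/3):
  L = 0, M = 0, N = 4*sqrt(5)/5.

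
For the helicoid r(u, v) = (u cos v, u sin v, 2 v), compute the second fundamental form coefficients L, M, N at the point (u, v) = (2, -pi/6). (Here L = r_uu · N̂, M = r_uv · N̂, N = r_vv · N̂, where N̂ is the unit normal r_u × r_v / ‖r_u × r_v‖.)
L = 0;  M = -sqrt(2)/2;  N = 0

Compute the unit normal N̂(u, v) = (2*sin(v)/sqrt(u^2 + 4), -2*cos(v)/sqrt(u^2 + 4), u/sqrt(u^2 + 4)), and the second partials r_uu, r_uv, r_vv. Take dot products:
  L(u, v) = r_uu · N̂ = 0,
  M(u, v) = r_uv · N̂ = -2/sqrt(u^2 + 4),
  N(u, v) = r_vv · N̂ = 0.
Evaluating at (u, v) = (2, -pi/6):
  L = 0, M = -sqrt(2)/2, N = 0.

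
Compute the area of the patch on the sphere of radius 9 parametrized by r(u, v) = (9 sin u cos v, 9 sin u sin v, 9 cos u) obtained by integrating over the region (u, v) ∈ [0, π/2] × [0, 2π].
Area = 162*pi

Area = ∫∫ √(EG − F²) du dv with √(EG − F²) = 81*Abs(sin(u)). Integrating over [0, π/2] × [0, 2π] gives 162*pi.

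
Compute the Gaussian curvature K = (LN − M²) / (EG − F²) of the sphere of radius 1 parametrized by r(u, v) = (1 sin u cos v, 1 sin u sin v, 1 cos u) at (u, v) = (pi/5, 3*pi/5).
K = 1

Coefficients of the first fundamental form: E = 1, F = 0, G = sin(u)^2.
Coefficients of the second fundamental form: L = -sin(u)/Abs(sin(u)), M = 0, N = -sin(u)^3/Abs(sin(u)).
Assemble K = (LN − M²)/(EG − F²) = 1. At (u, v) = (pi/5, 3*pi/5): K = 1.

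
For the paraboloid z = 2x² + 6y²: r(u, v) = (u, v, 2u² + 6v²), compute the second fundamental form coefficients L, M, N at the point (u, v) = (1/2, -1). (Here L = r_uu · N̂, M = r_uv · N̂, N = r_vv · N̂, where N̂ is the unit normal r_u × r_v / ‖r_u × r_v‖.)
L = 4*sqrt(149)/149;  M = 0;  N = 12*sqrt(149)/149

Compute the unit normal N̂(u, v) = (-4*u/sqrt(16*u^2 + 144*v^2 + 1), -12*v/sqrt(16*u^2 + 144*v^2 + 1), 1/sqrt(16*u^2 + 144*v^2 + 1)), and the second partials r_uu, r_uv, r_vv. Take dot products:
  L(u, v) = r_uu · N̂ = 4/sqrt(16*u^2 + 144*v^2 + 1),
  M(u, v) = r_uv · N̂ = 0,
  N(u, v) = r_vv · N̂ = 12/sqrt(16*u^2 + 144*v^2 + 1).
Evaluating at (u, v) = (1/2, -1):
  L = 4*sqrt(149)/149, M = 0, N = 12*sqrt(149)/149.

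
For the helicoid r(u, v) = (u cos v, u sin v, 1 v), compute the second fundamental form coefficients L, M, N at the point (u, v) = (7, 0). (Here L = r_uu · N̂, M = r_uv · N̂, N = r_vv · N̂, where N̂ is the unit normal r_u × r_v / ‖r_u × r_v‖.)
L = 0;  M = -sqrt(2)/10;  N = 0

Compute the unit normal N̂(u, v) = (sin(v)/sqrt(u^2 + 1), -cos(v)/sqrt(u^2 + 1), u/sqrt(u^2 + 1)), and the second partials r_uu, r_uv, r_vv. Take dot products:
  L(u, v) = r_uu · N̂ = 0,
  M(u, v) = r_uv · N̂ = -1/sqrt(u^2 + 1),
  N(u, v) = r_vv · N̂ = 0.
Evaluating at (u, v) = (7, 0):
  L = 0, M = -sqrt(2)/10, N = 0.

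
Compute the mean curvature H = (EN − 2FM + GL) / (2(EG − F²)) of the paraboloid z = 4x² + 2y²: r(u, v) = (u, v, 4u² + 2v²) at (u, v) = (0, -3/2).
H = 150*sqrt(37)/1369

With E = 64*u^2 + 1, F = 32*u*v, G = 16*v^2 + 1, L = 8/sqrt(64*u^2 + 16*v^2 + 1), M = 0, N = 4/sqrt(64*u^2 + 16*v^2 + 1), assemble
  H = (EN − 2FM + GL) / (2(EG − F²)) = 2*(64*u^2 + 32*v^2 + 3)/(64*u^2 + 16*v^2 + 1)^(3/2).
At (u, v) = (0, -3/2): H = 150*sqrt(37)/1369.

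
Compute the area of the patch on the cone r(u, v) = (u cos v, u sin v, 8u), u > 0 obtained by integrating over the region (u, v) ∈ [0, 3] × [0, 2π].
Area = 9*sqrt(65)*pi

Area = ∫∫ √(EG − F²) du dv with √(EG − F²) = sqrt(65)*Abs(u). Integrating over [0, 3] × [0, 2π] gives 9*sqrt(65)*pi.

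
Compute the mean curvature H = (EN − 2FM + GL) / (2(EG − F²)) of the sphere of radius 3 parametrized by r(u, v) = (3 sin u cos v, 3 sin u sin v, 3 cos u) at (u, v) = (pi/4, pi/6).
H = -1/3

With E = 9, F = 0, G = 9*sin(u)^2, L = -3*sin(u)/Abs(sin(u)), M = 0, N = -3*sin(u)^3/Abs(sin(u)), assemble
  H = (EN − 2FM + GL) / (2(EG − F²)) = -sin(u)/(3*Abs(sin(u))).
At (u, v) = (pi/4, pi/6): H = -1/3.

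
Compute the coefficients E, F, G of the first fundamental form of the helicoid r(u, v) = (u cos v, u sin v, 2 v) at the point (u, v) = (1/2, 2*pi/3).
E = 1;  F = 0;  G = 17/4

Partials: r_u = (cos(v), sin(v), 0), r_v = (-u*sin(v), u*cos(v), 2). As functions of (u, v):
  E = r_u · r_u = 1,
  F = r_u · r_v = 0,
  G = r_v · r_v = u^2 + 4.
Evaluating at (u, v) = (1/2, 2*pi/3): E = 1, F = 0, G = 17/4.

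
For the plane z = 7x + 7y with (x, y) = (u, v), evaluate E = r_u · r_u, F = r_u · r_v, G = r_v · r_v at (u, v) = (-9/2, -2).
E = 50;  F = 49;  G = 50

Partials: r_u = (1, 0, 7), r_v = (0, 1, 7). As functions of (u, v):
  E = r_u · r_u = 50,
  F = r_u · r_v = 49,
  G = r_v · r_v = 50.
Evaluating at (u, v) = (-9/2, -2): E = 50, F = 49, G = 50.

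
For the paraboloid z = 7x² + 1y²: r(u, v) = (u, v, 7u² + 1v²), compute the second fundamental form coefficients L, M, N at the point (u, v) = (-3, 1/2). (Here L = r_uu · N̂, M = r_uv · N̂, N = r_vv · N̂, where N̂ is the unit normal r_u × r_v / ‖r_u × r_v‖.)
L = 7*sqrt(1766)/883;  M = 0;  N = sqrt(1766)/883

Compute the unit normal N̂(u, v) = (-14*u/sqrt(196*u^2 + 4*v^2 + 1), -2*v/sqrt(196*u^2 + 4*v^2 + 1), 1/sqrt(196*u^2 + 4*v^2 + 1)), and the second partials r_uu, r_uv, r_vv. Take dot products:
  L(u, v) = r_uu · N̂ = 14/sqrt(196*u^2 + 4*v^2 + 1),
  M(u, v) = r_uv · N̂ = 0,
  N(u, v) = r_vv · N̂ = 2/sqrt(196*u^2 + 4*v^2 + 1).
Evaluating at (u, v) = (-3, 1/2):
  L = 7*sqrt(1766)/883, M = 0, N = sqrt(1766)/883.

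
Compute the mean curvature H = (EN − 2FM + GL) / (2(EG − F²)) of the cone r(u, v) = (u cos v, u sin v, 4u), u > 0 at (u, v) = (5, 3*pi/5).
H = 2*sqrt(17)/85

With E = 17, F = 0, G = u^2, L = 0, M = 0, N = 4*sqrt(17)*u^2/(17*Abs(u)), assemble
  H = (EN − 2FM + GL) / (2(EG − F²)) = 2*sqrt(17)/(17*Abs(u)).
At (u, v) = (5, 3*pi/5): H = 2*sqrt(17)/85.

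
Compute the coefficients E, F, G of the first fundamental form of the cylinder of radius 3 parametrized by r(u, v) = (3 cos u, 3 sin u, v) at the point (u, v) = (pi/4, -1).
E = 9;  F = 0;  G = 1

Partials: r_u = (-3*sin(u), 3*cos(u), 0), r_v = (0, 0, 1). As functions of (u, v):
  E = r_u · r_u = 9,
  F = r_u · r_v = 0,
  G = r_v · r_v = 1.
Evaluating at (u, v) = (pi/4, -1): E = 9, F = 0, G = 1.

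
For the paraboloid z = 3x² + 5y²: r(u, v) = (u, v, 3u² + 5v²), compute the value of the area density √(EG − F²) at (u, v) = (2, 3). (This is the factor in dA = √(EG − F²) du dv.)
√(EG − F²)|_{(2, 3)} = sqrt(1045)

E = 36*u^2 + 1, F = 60*u*v, G = 100*v^2 + 1, so EG − F² = 36*u^2 + 100*v^2 + 1. Taking the positive square root: √(EG − F²) = sqrt(36*u^2 + 100*v^2 + 1). At (u, v) = (2, 3): sqrt(1045).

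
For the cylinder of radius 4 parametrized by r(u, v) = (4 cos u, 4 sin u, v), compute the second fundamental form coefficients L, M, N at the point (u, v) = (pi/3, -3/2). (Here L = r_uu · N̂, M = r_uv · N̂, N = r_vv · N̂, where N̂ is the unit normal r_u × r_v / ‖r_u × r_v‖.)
L = -4;  M = 0;  N = 0

Compute the unit normal N̂(u, v) = (cos(u), sin(u), 0), and the second partials r_uu, r_uv, r_vv. Take dot products:
  L(u, v) = r_uu · N̂ = -4,
  M(u, v) = r_uv · N̂ = 0,
  N(u, v) = r_vv · N̂ = 0.
Evaluating at (u, v) = (pi/3, -3/2):
  L = -4, M = 0, N = 0.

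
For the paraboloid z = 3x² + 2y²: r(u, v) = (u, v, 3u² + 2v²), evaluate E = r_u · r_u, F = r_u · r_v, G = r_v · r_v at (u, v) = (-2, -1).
E = 145;  F = 48;  G = 17

Partials: r_u = (1, 0, 6*u), r_v = (0, 1, 4*v). As functions of (u, v):
  E = r_u · r_u = 36*u^2 + 1,
  F = r_u · r_v = 24*u*v,
  G = r_v · r_v = 16*v^2 + 1.
Evaluating at (u, v) = (-2, -1): E = 145, F = 48, G = 17.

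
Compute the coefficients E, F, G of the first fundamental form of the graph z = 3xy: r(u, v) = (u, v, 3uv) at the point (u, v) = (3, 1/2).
E = 13/4;  F = 27/2;  G = 82

Partials: r_u = (1, 0, 3*v), r_v = (0, 1, 3*u). As functions of (u, v):
  E = r_u · r_u = 9*v^2 + 1,
  F = r_u · r_v = 9*u*v,
  G = r_v · r_v = 9*u^2 + 1.
Evaluating at (u, v) = (3, 1/2): E = 13/4, F = 27/2, G = 82.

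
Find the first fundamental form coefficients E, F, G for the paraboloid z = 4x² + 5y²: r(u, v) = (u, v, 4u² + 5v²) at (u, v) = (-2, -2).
E = 257;  F = 320;  G = 401

Partials: r_u = (1, 0, 8*u), r_v = (0, 1, 10*v). As functions of (u, v):
  E = r_u · r_u = 64*u^2 + 1,
  F = r_u · r_v = 80*u*v,
  G = r_v · r_v = 100*v^2 + 1.
Evaluating at (u, v) = (-2, -2): E = 257, F = 320, G = 401.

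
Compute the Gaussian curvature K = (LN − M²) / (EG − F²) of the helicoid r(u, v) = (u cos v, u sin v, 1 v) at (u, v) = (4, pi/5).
K = -1/289

Coefficients of the first fundamental form: E = 1, F = 0, G = u^2 + 1.
Coefficients of the second fundamental form: L = 0, M = -1/sqrt(u^2 + 1), N = 0.
Assemble K = (LN − M²)/(EG − F²) = -1/(u^2 + 1)^2. At (u, v) = (4, pi/5): K = -1/289.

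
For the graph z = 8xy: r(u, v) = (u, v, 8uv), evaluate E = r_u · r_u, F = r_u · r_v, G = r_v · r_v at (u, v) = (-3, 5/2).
E = 401;  F = -480;  G = 577

Partials: r_u = (1, 0, 8*v), r_v = (0, 1, 8*u). As functions of (u, v):
  E = r_u · r_u = 64*v^2 + 1,
  F = r_u · r_v = 64*u*v,
  G = r_v · r_v = 64*u^2 + 1.
Evaluating at (u, v) = (-3, 5/2): E = 401, F = -480, G = 577.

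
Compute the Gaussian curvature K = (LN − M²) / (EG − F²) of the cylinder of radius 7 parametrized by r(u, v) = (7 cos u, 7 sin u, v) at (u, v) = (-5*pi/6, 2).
K = 0

Coefficients of the first fundamental form: E = 49, F = 0, G = 1.
Coefficients of the second fundamental form: L = -7, M = 0, N = 0.
Assemble K = (LN − M²)/(EG − F²) = 0. At (u, v) = (-5*pi/6, 2): K = 0.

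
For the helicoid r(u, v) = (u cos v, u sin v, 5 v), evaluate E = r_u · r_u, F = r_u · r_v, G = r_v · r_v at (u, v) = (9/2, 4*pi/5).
E = 1;  F = 0;  G = 181/4

Partials: r_u = (cos(v), sin(v), 0), r_v = (-u*sin(v), u*cos(v), 5). As functions of (u, v):
  E = r_u · r_u = 1,
  F = r_u · r_v = 0,
  G = r_v · r_v = u^2 + 25.
Evaluating at (u, v) = (9/2, 4*pi/5): E = 1, F = 0, G = 181/4.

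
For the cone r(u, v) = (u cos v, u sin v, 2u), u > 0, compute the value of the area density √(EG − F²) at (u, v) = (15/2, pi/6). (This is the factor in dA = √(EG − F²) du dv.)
√(EG − F²)|_{(15/2, pi/6)} = 15*sqrt(5)/2

E = 5, F = 0, G = u^2, so EG − F² = 5*u^2. Taking the positive square root: √(EG − F²) = sqrt(5)*Abs(u). At (u, v) = (15/2, pi/6): 15*sqrt(5)/2.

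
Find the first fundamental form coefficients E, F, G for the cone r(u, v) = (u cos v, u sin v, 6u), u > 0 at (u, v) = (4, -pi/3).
E = 37;  F = 0;  G = 16

Partials: r_u = (cos(v), sin(v), 6), r_v = (-u*sin(v), u*cos(v), 0). As functions of (u, v):
  E = r_u · r_u = 37,
  F = r_u · r_v = 0,
  G = r_v · r_v = u^2.
Evaluating at (u, v) = (4, -pi/3): E = 37, F = 0, G = 16.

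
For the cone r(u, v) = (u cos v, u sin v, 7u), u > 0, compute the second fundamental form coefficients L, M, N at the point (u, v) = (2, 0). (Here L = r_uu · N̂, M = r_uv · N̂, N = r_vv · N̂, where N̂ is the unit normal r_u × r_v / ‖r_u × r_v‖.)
L = 0;  M = 0;  N = 7*sqrt(2)/5

Compute the unit normal N̂(u, v) = (-7*sqrt(2)*u*cos(v)/(10*Abs(u)), -7*sqrt(2)*u*sin(v)/(10*Abs(u)), sqrt(2)*u/(10*Abs(u))), and the second partials r_uu, r_uv, r_vv. Take dot products:
  L(u, v) = r_uu · N̂ = 0,
  M(u, v) = r_uv · N̂ = 0,
  N(u, v) = r_vv · N̂ = 7*sqrt(2)*u^2/(10*Abs(u)).
Evaluating at (u, v) = (2, 0):
  L = 0, M = 0, N = 7*sqrt(2)/5.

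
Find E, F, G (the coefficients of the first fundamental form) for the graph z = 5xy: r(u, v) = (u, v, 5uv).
E = 25*v^2 + 1;  F = 25*u*v;  G = 25*u^2 + 1

Compute partials: r_u = (1, 0, 5*v), r_v = (0, 1, 5*u). Then
  E = r_u · r_u = 25*v^2 + 1,
  F = r_u · r_v = 25*u*v,
  G = r_v · r_v = 25*u^2 + 1.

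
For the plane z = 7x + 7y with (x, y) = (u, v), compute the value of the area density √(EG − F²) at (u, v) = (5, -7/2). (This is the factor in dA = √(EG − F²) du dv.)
√(EG − F²)|_{(5, -7/2)} = 3*sqrt(11)

E = 50, F = 49, G = 50, so EG − F² = 99. Taking the positive square root: √(EG − F²) = 3*sqrt(11). At (u, v) = (5, -7/2): 3*sqrt(11).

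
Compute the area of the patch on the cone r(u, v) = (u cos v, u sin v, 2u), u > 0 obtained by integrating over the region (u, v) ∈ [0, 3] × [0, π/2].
Area = 9*sqrt(5)*pi/4

Area = ∫∫ √(EG − F²) du dv with √(EG − F²) = sqrt(5)*Abs(u). Integrating over [0, 3] × [0, π/2] gives 9*sqrt(5)*pi/4.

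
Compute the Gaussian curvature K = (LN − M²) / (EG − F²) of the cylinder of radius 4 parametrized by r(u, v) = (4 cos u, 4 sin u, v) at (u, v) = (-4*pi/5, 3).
K = 0

Coefficients of the first fundamental form: E = 16, F = 0, G = 1.
Coefficients of the second fundamental form: L = -4, M = 0, N = 0.
Assemble K = (LN − M²)/(EG − F²) = 0. At (u, v) = (-4*pi/5, 3): K = 0.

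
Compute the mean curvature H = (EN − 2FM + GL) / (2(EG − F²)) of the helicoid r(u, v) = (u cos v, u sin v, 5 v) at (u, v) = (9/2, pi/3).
H = 0

With E = 1, F = 0, G = u^2 + 25, L = 0, M = -5/sqrt(u^2 + 25), N = 0, assemble
  H = (EN − 2FM + GL) / (2(EG − F²)) = 0.
At (u, v) = (9/2, pi/3): H = 0.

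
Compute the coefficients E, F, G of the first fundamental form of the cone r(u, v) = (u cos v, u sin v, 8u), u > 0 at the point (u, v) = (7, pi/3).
E = 65;  F = 0;  G = 49

Partials: r_u = (cos(v), sin(v), 8), r_v = (-u*sin(v), u*cos(v), 0). As functions of (u, v):
  E = r_u · r_u = 65,
  F = r_u · r_v = 0,
  G = r_v · r_v = u^2.
Evaluating at (u, v) = (7, pi/3): E = 65, F = 0, G = 49.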